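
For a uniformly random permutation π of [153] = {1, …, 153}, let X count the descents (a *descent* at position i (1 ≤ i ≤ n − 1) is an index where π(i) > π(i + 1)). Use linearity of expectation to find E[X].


Write X = Σ X_I over i = 1, …, 152, with X_I the indicator of one descent.
There are 152 indicators.
For each fixed i, the pair (π(i), π(i+1)) is a uniformly random ordered pair of distinct values from {1, …, 153}; by symmetry P[π(i) > π(i+1)] = 1/2.
By linearity: E[X] = 152 · (1/2) = (153 − 1) · (1/2) = 76 ≈ 76.00000.

E[X] = 76 = 76.00000.


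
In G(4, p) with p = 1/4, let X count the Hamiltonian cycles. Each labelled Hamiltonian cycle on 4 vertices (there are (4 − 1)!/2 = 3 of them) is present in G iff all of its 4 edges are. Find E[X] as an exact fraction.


K_4 has (4 − 1)!/2 = 3 labelled Hamiltonian cycles.
For each such Hamiltonian cycle H, let X_H = 1 if all 4 edges of H are present in G. Then P[X_H = 1] = p^{4} = (1/4)^{4} = 1/256.
Summing the indicators: E[X] = Σ_H E[X_H] = 3 · p^{4} = 3 · 1/256 = 3/256.
Numerically: E[X] ≈ 0.0117188.

E[X] = 3 · (1/4)^{4} = 3/256 ≈ 0.0117188.


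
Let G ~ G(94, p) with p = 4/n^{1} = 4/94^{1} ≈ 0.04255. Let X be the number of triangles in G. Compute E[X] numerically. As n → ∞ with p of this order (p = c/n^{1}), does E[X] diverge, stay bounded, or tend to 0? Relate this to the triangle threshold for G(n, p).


Number of potential triangles: C(94, 3) = 134044.
Each occurs with probability p³ ≈ (0.04255)³ ≈ 7.705422e-05.
By linearity: E[X] = C(94, 3)·p³ ≈ 134044 · 7.705422e-05 ≈ 10.3287.
Here α = 1, so p = 4/n is exactly at the triangle threshold p ~ 1/n. Asymptotically E[X] → c³/6 = 4³/6 = 32/3 ≈ 10.6667, a bounded constant. In this regime the triangle count is asymptotically Poisson(c³/6).

E[X] ≈ 10.3287; in regime p = Θ(1/n^{1}) E[X] stays bounded (at the triangle threshold p ~ 1/n).


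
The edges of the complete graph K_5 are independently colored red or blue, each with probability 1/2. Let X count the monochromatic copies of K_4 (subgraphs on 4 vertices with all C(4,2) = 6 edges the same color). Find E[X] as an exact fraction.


Let X = Σ_S X_S over the C(5, 4) = 5 subsets S of size 4, where X_S = 1 if the K_4 on S is monochromatic.
For a fixed S, the K_4 on S has C(4, 2) = 6 edges. P[all 6 edges red] = (1/2)^6, and likewise for blue, so P[monochromatic] = 2·(1/2)^6 = 2^{1 − 6} = 1/32.
By linearity of expectation: E[X] = C(5, 4) · 2^{1 − 6} = 5 · 1/32 = 5/32.
Numerically: E[X] ≈ 0.156250.

E[X] = C(5,4)·2^(1−C(4,2)) = 5/32 ≈ 0.156250.


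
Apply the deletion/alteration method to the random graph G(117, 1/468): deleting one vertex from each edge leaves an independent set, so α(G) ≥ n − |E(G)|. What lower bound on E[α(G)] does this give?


E[|E(G)|] = C(117, 2)·p = 6786 · (1/468) = 29/2.
E[α(G)] ≥ n − E[|E(G)|] = 117 − 29/2 = 205/2.
Numerically: ≈ 102.5000.
(This is only a lower bound; the true E[α(G)] may be larger.)

E[α(G)] ≥ 205/2 ≈ 102.5000.


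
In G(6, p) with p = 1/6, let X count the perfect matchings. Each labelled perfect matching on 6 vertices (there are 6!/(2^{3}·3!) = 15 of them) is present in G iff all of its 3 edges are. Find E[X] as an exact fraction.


K_6 has 6!/(2^{3}·3!) = 15 labelled perfect matchings.
For each such perfect matching H, let X_H = 1 if all 3 edges of H are present in G. Then P[X_H = 1] = p^{3} = (1/6)^{3} = 1/216.
By linearity: E[X] = Σ_H E[X_H] = 15 · p^{3} = 15 · 1/216 = 5/72.
Numerically: E[X] ≈ 0.0694444.

E[X] = 15 · (1/6)^{3} = 5/72 ≈ 0.0694444.


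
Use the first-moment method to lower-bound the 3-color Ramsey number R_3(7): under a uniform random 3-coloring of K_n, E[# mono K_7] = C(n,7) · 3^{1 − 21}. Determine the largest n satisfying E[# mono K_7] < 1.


We need C(n, 7) · 3^{1 − 21} < 1, i.e. C(n, 7) < 3^{21 − 1} = 3486784401.
Check values of n near the boundary:
  n = 78: C(78, 7) = 2641902120; 2641902120 < 3486784401? YES
  n = 79: C(79, 7) = 2898753715; 2898753715 < 3486784401? YES
  n = 80: C(80, 7) = 3176716400; 3176716400 < 3486784401? YES
  n = 81: C(81, 7) = 3477216600; 3477216600 < 3486784401? YES
  n = 82: C(82, 7) = 3801756816; 3801756816 < 3486784401? NO
The largest n with C(n, 7) < 3486784401 is n = 81 (where E[X] = 42928600/43046721 ≈ 0.99726). Hence R_3(7) > 81, i.e. R_3(7) ≥ 82.

Largest n = 81; hence R_3(7) > 81.


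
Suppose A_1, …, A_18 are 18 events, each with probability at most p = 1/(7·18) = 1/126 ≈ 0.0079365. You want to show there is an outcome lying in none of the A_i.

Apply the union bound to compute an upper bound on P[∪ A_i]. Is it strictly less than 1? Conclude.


Union bound: P[∪_{i=1}^{18} A_i] ≤ Σ_i P[A_i] ≤ 18·p = 18·(1/126) = 1/7.
Numerically: 1/7 ≈ 0.1428571.
Is 1/7 < 1? YES.
Since P[∪ A_i] ≤ 1/7 < 1, the complement has P[∩ A_i^c] ≥ 1 − 1/7 = 6/7 > 0, so some outcome avoids every A_i.

18·p = 1/7 ≈ 0.1428571; existence CERTIFIED by the union bound.


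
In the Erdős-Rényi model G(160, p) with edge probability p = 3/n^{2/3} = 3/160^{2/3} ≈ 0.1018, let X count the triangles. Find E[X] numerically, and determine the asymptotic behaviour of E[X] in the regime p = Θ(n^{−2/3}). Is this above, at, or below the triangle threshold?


Number of potential triangles: C(160, 3) = 669920.
Each occurs with probability p³ ≈ (0.1018)³ ≈ 1.054688e-03.
By linearity: E[X] = C(160, 3)·p³ ≈ 669920 · 1.054688e-03 ≈ 706.5563.
Since α = 2/3 < 1, p = c/n^{2/3} ≫ 1/n is above the triangle threshold p ~ 1/n. Asymptotically E[X] ~ (c³/6)·n^{3(1−α)} = (3³/6)·n^{1} → ∞; triangles are abundant w.h.p.

E[X] ≈ 706.5563; in regime p = Θ(1/n^{2/3}) E[X] diverges (above the triangle threshold p ~ 1/n).


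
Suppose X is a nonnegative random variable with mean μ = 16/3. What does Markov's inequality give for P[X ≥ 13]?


μ = E[X] = 16/3, a = 13.
Markov: P[X ≥ 13] ≤ μ/a = (16/3)/13 = 16/39.
Numerically: ≈ 0.4103.
(Since a = 13 > μ = 5.3333, the bound 16/39 is < 1 and informative.)

P[X ≥ 13] ≤ 16/39 ≈ 0.4103.


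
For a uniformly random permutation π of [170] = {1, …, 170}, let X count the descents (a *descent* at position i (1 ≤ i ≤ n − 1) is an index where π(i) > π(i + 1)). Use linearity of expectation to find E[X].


Write X = Σ X_I over i = 1, …, 169, with X_I the indicator of one descent.
There are 169 indicators.
For each fixed i, the pair (π(i), π(i+1)) is a uniformly random ordered pair of distinct values from {1, …, 170}; by symmetry P[π(i) > π(i+1)] = 1/2.
By linearity: E[X] = 169 · (1/2) = (170 − 1) · (1/2) = 169/2 ≈ 84.500.

E[X] = 169/2 = 84.500.


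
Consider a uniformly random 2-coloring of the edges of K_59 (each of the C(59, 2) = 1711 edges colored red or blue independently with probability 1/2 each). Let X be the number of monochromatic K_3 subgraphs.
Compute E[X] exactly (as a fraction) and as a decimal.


Let X = Σ_S X_S over the C(59, 3) = 32509 subsets S of size 3, where X_S = 1 if the K_3 on S is monochromatic.
For a fixed S, the K_3 on S has C(3, 2) = 3 edges. P[all 3 edges red] = (1/2)^3, and likewise for blue, so P[monochromatic] = 2·(1/2)^3 = 2^{1 − 3} = 1/4.
By linearity of expectation: E[X] = C(59, 3) · 2^{1 − 3} = 32509 · 1/4 = 32509/4.
Numerically: E[X] ≈ 8127.250.

E[X] = C(59,3)·2^(1−C(3,2)) = 32509/4 ≈ 8127.250.


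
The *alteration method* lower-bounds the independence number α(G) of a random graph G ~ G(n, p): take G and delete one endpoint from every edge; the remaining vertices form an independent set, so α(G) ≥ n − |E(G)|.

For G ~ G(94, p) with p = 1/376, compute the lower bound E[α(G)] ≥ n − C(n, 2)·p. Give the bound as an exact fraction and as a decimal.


E[|E(G)|] = C(94, 2)·p = 4371 · (1/376) = 93/8.
E[α(G)] ≥ n − E[|E(G)|] = 94 − 93/8 = 659/8.
Numerically: ≈ 82.37500.
(This is only a lower bound; the true E[α(G)] may be larger.)

E[α(G)] ≥ 659/8 ≈ 82.37500.


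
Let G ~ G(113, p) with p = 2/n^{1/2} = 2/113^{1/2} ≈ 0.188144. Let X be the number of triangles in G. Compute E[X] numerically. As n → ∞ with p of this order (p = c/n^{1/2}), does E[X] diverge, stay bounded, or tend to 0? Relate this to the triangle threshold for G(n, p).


Number of potential triangles: C(113, 3) = 234136.
Each occurs with probability p³ ≈ (0.188144)³ ≈ 6.65997075e-03.
By linearity: E[X] = C(113, 3)·p³ ≈ 234136 · 6.65997075e-03 ≈ 1559.338911.
Since α = 1/2 < 1, p = c/n^{1/2} ≫ 1/n is above the triangle threshold p ~ 1/n. Asymptotically E[X] ~ (c³/6)·n^{3(1−α)} = (2³/6)·n^{1.5} → ∞; triangles are abundant w.h.p.

E[X] ≈ 1559.338911; in regime p = Θ(1/n^{1/2}) E[X] diverges (above the triangle threshold p ~ 1/n).


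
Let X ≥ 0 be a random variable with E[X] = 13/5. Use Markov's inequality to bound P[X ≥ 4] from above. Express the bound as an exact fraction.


μ = E[X] = 13/5, a = 4.
Markov: P[X ≥ 4] ≤ μ/a = (13/5)/4 = 13/20.
Numerically: ≈ 0.650000.
(Since a = 4 > μ = 2.600000, the bound 13/20 is < 1 and informative.)

P[X ≥ 4] ≤ 13/20 ≈ 0.650000.


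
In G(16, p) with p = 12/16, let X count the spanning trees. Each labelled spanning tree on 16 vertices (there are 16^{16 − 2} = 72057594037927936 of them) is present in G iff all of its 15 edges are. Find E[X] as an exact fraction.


K_16 has 16^{16 − 2} = 72057594037927936 labelled spanning trees.
For each such spanning tree H, let X_H = 1 if all 15 edges of H are present in G. Then P[X_H = 1] = p^{15} = (3/4)^{15} = 14348907/1073741824.
By linearity of expectation: E[X] = Σ_H E[X_H] = 72057594037927936 · p^{15} = 72057594037927936 · 14348907/1073741824 = 962938848411648.
Numerically: E[X] ≈ 9.63e+14.

E[X] = 72057594037927936 · (3/4)^{15} = 962938848411648 ≈ 9.63e+14.


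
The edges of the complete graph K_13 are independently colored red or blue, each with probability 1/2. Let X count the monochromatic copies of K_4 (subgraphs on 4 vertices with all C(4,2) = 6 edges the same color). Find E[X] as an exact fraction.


Let X = Σ_S X_S over the C(13, 4) = 715 subsets S of size 4, where X_S = 1 if the K_4 on S is monochromatic.
For a fixed S, the K_4 on S has C(4, 2) = 6 edges. P[all 6 edges red] = (1/2)^6, and likewise for blue, so P[monochromatic] = 2·(1/2)^6 = 2^{1 − 6} = 1/32.
By linearity of expectation: E[X] = C(13, 4) · 2^{1 − 6} = 715 · 1/32 = 715/32.
Numerically: E[X] ≈ 22.3438.

E[X] = C(13,4)·2^(1−C(4,2)) = 715/32 ≈ 22.3438.


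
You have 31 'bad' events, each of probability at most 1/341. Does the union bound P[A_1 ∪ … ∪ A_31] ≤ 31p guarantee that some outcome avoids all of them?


Union bound: P[∪_{i=1}^{31} A_i] ≤ Σ_i P[A_i] ≤ 31·p = 31·(1/341) = 1/11.
Numerically: 1/11 ≈ 0.091.
Is 1/11 < 1? YES.
Since P[∪ A_i] ≤ 1/11 < 1, the complement has P[∩ A_i^c] ≥ 1 − 1/11 = 10/11 > 0, so some outcome avoids every A_i.

31·p = 1/11 ≈ 0.091; existence CERTIFIED by the union bound.


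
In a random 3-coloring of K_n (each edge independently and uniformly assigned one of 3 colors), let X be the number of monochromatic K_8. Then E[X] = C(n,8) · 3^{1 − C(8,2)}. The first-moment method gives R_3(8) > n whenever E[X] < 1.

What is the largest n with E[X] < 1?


We need C(n, 8) · 3^{1 − 28} < 1, i.e. C(n, 8) < 3^{28 − 1} = 7625597484987.
Check values of n near the boundary:
  n = 154: C(154, 8) = 6521818990995; 6521818990995 < 7625597484987? YES
  n = 155: C(155, 8) = 6876747915675; 6876747915675 < 7625597484987? YES
  n = 156: C(156, 8) = 7248464019225; 7248464019225 < 7625597484987? YES
  n = 157: C(157, 8) = 7637643295425; 7637643295425 < 7625597484987? NO
The largest n with C(n, 8) < 7625597484987 is n = 156 (where E[X] = 805384891025/847288609443 ≈ 0.95054). Hence R_3(8) > 156, i.e. R_3(8) ≥ 157.

Largest n = 156; hence R_3(8) > 156.


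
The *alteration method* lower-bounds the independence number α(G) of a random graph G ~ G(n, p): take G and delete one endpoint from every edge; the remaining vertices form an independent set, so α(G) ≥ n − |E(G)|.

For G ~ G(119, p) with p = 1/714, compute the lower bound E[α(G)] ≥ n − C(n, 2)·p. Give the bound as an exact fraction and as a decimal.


E[|E(G)|] = C(119, 2)·p = 7021 · (1/714) = 59/6.
E[α(G)] ≥ n − E[|E(G)|] = 119 − 59/6 = 655/6.
Numerically: ≈ 109.166667.
(This is only a lower bound; the true E[α(G)] may be larger.)

E[α(G)] ≥ 655/6 ≈ 109.166667.


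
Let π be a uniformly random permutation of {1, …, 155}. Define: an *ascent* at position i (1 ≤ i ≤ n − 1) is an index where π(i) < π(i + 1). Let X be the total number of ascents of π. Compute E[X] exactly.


Write X = Σ X_I over i = 1, …, 154, with X_I the indicator of one ascent.
There are 154 indicators.
For each fixed i, the pair (π(i), π(i+1)) is a uniformly random ordered pair of distinct values from {1, …, 155}; by symmetry P[π(i) < π(i+1)] = 1/2.
By linearity: E[X] = 154 · (1/2) = (155 − 1) · (1/2) = 77 ≈ 77.000000.

E[X] = 77 = 77.000000.


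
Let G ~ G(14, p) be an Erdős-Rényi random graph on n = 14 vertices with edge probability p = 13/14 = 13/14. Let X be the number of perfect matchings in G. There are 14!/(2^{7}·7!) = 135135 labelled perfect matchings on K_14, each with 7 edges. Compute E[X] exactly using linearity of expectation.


K_14 has 14!/(2^{7}·7!) = 135135 labelled perfect matchings.
For each such perfect matching H, let X_H = 1 if all 7 edges of H are present in G. Then P[X_H = 1] = p^{7} = (13/14)^{7} = 62748517/105413504.
By linearity: E[X] = Σ_H E[X_H] = 135135 · p^{7} = 135135 · 62748517/105413504 = 1211360120685/15059072.
Numerically: E[X] ≈ 80440.6.

E[X] = 135135 · (13/14)^{7} = 1211360120685/15059072 ≈ 80440.6.


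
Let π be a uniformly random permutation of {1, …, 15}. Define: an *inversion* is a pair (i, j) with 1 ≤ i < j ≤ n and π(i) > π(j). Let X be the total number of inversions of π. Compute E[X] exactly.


Write X = Σ X_I over the C(15, 2) = 105 pairs i < j, with X_I the indicator of one inversion.
There are 105 indicators.
For each fixed pair i < j, the values π(i) and π(j) are two distinct elements of {1, …, 15} in uniformly random order; by symmetry P[π(i) > π(j)] = 1/2.
By linearity: E[X] = 105 · (1/2) = C(15, 2) · (1/2) = 105/2 = 105/2 ≈ 52.50000.

E[X] = 105/2 = 52.50000.


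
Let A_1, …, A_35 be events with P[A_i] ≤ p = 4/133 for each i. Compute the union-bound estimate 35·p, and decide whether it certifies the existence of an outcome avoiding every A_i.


Union bound: P[∪_{i=1}^{35} A_i] ≤ Σ_i P[A_i] ≤ 35·p = 35·(4/133) = 20/19.
Numerically: 20/19 ≈ 1.0526316.
Is 20/19 < 1? NO.
Since the bound 20/19 is ≥ 1, the union bound is uninformative here; it does NOT by itself certify existence.

35·p = 20/19 ≈ 1.0526316; existence NOT certified by the union bound.


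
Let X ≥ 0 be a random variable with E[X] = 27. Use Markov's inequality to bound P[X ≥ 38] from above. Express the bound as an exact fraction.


μ = E[X] = 27, a = 38.
Markov: P[X ≥ 38] ≤ μ/a = (27)/38 = 27/38.
Numerically: ≈ 0.711.
(Since a = 38 > μ = 27.000, the bound 27/38 is < 1 and informative.)

P[X ≥ 38] ≤ 27/38 ≈ 0.711.


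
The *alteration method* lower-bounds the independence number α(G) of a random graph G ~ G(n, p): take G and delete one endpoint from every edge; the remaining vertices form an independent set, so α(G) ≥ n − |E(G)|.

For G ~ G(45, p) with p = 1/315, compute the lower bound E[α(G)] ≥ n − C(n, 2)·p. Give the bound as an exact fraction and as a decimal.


E[|E(G)|] = C(45, 2)·p = 990 · (1/315) = 22/7.
E[α(G)] ≥ n − E[|E(G)|] = 45 − 22/7 = 293/7.
Numerically: ≈ 41.857143.
(This is only a lower bound; the true E[α(G)] may be larger.)

E[α(G)] ≥ 293/7 ≈ 41.857143.


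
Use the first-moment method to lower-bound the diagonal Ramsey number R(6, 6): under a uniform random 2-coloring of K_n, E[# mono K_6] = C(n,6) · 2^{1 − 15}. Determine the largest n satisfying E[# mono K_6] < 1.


We need C(n, 6) · 2^{1 − 15} < 1, i.e. C(n, 6) < 2^{15 − 1} = 16384.
Check values of n near the boundary:
  n = 15: C(15, 6) = 5005; 5005 < 16384? YES
  n = 16: C(16, 6) = 8008; 8008 < 16384? YES
  n = 17: C(17, 6) = 12376; 12376 < 16384? YES
  n = 18: C(18, 6) = 18564; 18564 < 16384? NO
The largest n with C(n, 6) < 16384 is n = 17 (where E[X] = 1547/2048 ≈ 0.75537). Hence R(6, 6) > 17, i.e. R(6, 6) ≥ 18.

Largest n = 17; hence R(6, 6) > 17.


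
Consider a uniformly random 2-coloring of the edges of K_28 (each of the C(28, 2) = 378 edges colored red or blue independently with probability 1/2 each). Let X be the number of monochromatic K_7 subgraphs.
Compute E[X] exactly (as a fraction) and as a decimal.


Let X = Σ_S X_S over the C(28, 7) = 1184040 subsets S of size 7, where X_S = 1 if the K_7 on S is monochromatic.
For a fixed S, the K_7 on S has C(7, 2) = 21 edges. P[all 21 edges red] = (1/2)^21, and likewise for blue, so P[monochromatic] = 2·(1/2)^21 = 2^{1 − 21} = 1/1048576.
Summing: E[X] = C(28, 7) · 2^{1 − 21} = 1184040 · 1/1048576 = 148005/131072.
Numerically: E[X] ≈ 1.129189.

E[X] = C(28,7)·2^(1−C(7,2)) = 148005/131072 ≈ 1.129189.


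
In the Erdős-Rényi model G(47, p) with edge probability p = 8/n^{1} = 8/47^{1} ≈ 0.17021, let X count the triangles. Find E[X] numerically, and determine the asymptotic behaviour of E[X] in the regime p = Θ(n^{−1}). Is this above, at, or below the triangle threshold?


Number of potential triangles: C(47, 3) = 16215.
Each occurs with probability p³ ≈ (0.17021)³ ≈ 4.9314699e-03.
By linearity: E[X] = C(47, 3)·p³ ≈ 16215 · 4.9314699e-03 ≈ 79.96378.
Here α = 1, so p = 8/n is exactly at the triangle threshold p ~ 1/n. Asymptotically E[X] → c³/6 = 8³/6 = 256/3 ≈ 85.33333, a bounded constant. In this regime the triangle count is asymptotically Poisson(c³/6).

E[X] ≈ 79.96378; in regime p = Θ(1/n^{1}) E[X] stays bounded (at the triangle threshold p ~ 1/n).


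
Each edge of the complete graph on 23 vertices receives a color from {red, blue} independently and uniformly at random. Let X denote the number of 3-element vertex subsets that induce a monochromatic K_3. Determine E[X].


Let X = Σ_S X_S over the C(23, 3) = 1771 subsets S of size 3, where X_S = 1 if the K_3 on S is monochromatic.
For a fixed S, the K_3 on S has C(3, 2) = 3 edges. P[all 3 edges red] = (1/2)^3, and likewise for blue, so P[monochromatic] = 2·(1/2)^3 = 2^{1 − 3} = 1/4.
By linearity of expectation: E[X] = C(23, 3) · 2^{1 − 3} = 1771 · 1/4 = 1771/4.
Numerically: E[X] ≈ 442.750000.

E[X] = C(23,3)·2^(1−C(3,2)) = 1771/4 ≈ 442.750000.


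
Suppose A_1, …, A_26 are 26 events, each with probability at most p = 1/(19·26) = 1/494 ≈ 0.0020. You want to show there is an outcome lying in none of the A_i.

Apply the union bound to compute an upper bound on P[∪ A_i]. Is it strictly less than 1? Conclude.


Union bound: P[∪_{i=1}^{26} A_i] ≤ Σ_i P[A_i] ≤ 26·p = 26·(1/494) = 1/19.
Numerically: 1/19 ≈ 0.0526.
Is 1/19 < 1? YES.
Since P[∪ A_i] ≤ 1/19 < 1, the complement has P[∩ A_i^c] ≥ 1 − 1/19 = 18/19 > 0, so some outcome avoids every A_i.

26·p = 1/19 ≈ 0.0526; existence CERTIFIED by the union bound.


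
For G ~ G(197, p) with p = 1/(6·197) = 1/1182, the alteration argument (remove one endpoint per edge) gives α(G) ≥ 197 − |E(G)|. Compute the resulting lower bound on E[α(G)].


E[|E(G)|] = C(197, 2)·p = 19306 · (1/1182) = 49/3.
E[α(G)] ≥ n − E[|E(G)|] = 197 − 49/3 = 542/3.
Numerically: ≈ 180.666667.
(This is only a lower bound; the true E[α(G)] may be larger.)

E[α(G)] ≥ 542/3 ≈ 180.666667.


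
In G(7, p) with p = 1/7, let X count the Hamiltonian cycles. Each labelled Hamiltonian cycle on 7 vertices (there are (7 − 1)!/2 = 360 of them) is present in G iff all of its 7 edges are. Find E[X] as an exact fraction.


K_7 has (7 − 1)!/2 = 360 labelled Hamiltonian cycles.
For each such Hamiltonian cycle H, let X_H = 1 if all 7 edges of H are present in G. Then P[X_H = 1] = p^{7} = (1/7)^{7} = 1/823543.
By linearity of expectation: E[X] = Σ_H E[X_H] = 360 · p^{7} = 360 · 1/823543 = 360/823543.
Numerically: E[X] ≈ 0.000437136.

E[X] = 360 · (1/7)^{7} = 360/823543 ≈ 0.000437136.


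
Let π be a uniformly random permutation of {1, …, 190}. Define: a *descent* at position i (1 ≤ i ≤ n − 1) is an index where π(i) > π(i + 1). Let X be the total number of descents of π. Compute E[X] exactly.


Write X = Σ X_I over i = 1, …, 189, with X_I the indicator of one descent.
There are 189 indicators.
For each fixed i, the pair (π(i), π(i+1)) is a uniformly random ordered pair of distinct values from {1, …, 190}; by symmetry P[π(i) > π(i+1)] = 1/2.
By linearity: E[X] = 189 · (1/2) = (190 − 1) · (1/2) = 189/2 ≈ 94.5000.

E[X] = 189/2 = 94.5000.


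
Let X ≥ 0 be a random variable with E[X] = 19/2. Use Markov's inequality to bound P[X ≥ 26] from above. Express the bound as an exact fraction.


μ = E[X] = 19/2, a = 26.
Markov: P[X ≥ 26] ≤ μ/a = (19/2)/26 = 19/52.
Numerically: ≈ 0.36538.
(Since a = 26 > μ = 9.50000, the bound 19/52 is < 1 and informative.)

P[X ≥ 26] ≤ 19/52 ≈ 0.36538.


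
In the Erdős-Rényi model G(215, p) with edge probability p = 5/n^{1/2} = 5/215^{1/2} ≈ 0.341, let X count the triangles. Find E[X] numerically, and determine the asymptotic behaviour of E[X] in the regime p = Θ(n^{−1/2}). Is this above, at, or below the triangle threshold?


Number of potential triangles: C(215, 3) = 1633355.
Each occurs with probability p³ ≈ (0.341)³ ≈ 3.9650834e-02.
By linearity: E[X] = C(215, 3)·p³ ≈ 1633355 · 3.9650834e-02 ≈ 64763.88746.
Since α = 1/2 < 1, p = c/n^{1/2} ≫ 1/n is above the triangle threshold p ~ 1/n. Asymptotically E[X] ~ (c³/6)·n^{3(1−α)} = (5³/6)·n^{1.5} → ∞; triangles are abundant w.h.p.

E[X] ≈ 64763.88746; in regime p = Θ(1/n^{1/2}) E[X] diverges (above the triangle threshold p ~ 1/n).


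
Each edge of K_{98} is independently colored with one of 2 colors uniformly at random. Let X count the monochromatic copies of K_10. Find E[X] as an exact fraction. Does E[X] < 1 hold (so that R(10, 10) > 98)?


E[X] = C(98, 10) · 2^{1 − 45} = 14005614014756 · 2^{−44} = 14005614014756/17592186044416.
As a reduced fraction: E[X] = 3501403503689/4398046511104 ≈ 0.7961.
Is E[X] < 1? YES.
Since E[X] < 1, there exists a 2-coloring of K_{98} with no monochromatic K_10; hence R(10, 10) > 98.

E[X] = 3501403503689/4398046511104 ≈ 0.7961; E[X] < 1, so R(10, 10) > 98.


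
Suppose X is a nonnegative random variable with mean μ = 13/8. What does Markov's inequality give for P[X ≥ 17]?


μ = E[X] = 13/8, a = 17.
Markov: P[X ≥ 17] ≤ μ/a = (13/8)/17 = 13/136.
Numerically: ≈ 0.095588.
(Since a = 17 > μ = 1.625000, the bound 13/136 is < 1 and informative.)

P[X ≥ 17] ≤ 13/136 ≈ 0.095588.


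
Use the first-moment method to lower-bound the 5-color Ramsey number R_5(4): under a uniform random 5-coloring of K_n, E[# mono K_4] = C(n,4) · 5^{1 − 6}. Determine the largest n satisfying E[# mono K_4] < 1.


We need C(n, 4) · 5^{1 − 6} < 1, i.e. C(n, 4) < 5^{6 − 1} = 3125.
Check values of n near the boundary:
  n = 16: C(16, 4) = 1820; 1820 < 3125? YES
  n = 17: C(17, 4) = 2380; 2380 < 3125? YES
  n = 18: C(18, 4) = 3060; 3060 < 3125? YES
  n = 19: C(19, 4) = 3876; 3876 < 3125? NO
The largest n with C(n, 4) < 3125 is n = 18 (where E[X] = 612/625 ≈ 0.979). Hence R_5(4) > 18, i.e. R_5(4) ≥ 19.

Largest n = 18; hence R_5(4) > 18.


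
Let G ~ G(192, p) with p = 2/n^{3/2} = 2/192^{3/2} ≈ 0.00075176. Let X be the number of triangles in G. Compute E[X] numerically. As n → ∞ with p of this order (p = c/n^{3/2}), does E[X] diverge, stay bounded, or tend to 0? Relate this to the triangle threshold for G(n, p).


Number of potential triangles: C(192, 3) = 1161280.
Each occurs with probability p³ ≈ (0.00075176)³ ≈ 4.2484886e-10.
By linearity: E[X] = C(192, 3)·p³ ≈ 1161280 · 4.2484886e-10 ≈ 0.00049.
Since α = 3/2 > 1, p = c/n^{3/2} = o(1/n) is below the triangle threshold p ~ 1/n. Asymptotically E[X] ~ (c³/6)·n^{3(1−α)} = (2³/6)·n^{-1.5} → 0, so by Markov's inequality G has no triangles w.h.p.

E[X] ≈ 0.00049; in regime p = Θ(1/n^{3/2}) E[X] tends to 0 (below the triangle threshold p ~ 1/n).


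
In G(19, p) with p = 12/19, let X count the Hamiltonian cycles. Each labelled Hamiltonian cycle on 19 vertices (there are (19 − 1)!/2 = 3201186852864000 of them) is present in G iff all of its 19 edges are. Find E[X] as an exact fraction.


K_19 has (19 − 1)!/2 = 3201186852864000 labelled Hamiltonian cycles.
For each such Hamiltonian cycle H, let X_H = 1 if all 19 edges of H are present in G. Then P[X_H = 1] = p^{19} = (12/19)^{19} = 319479999370622926848/1978419655660313589123979.
Summing the indicators: E[X] = Σ_H E[X_H] = 3201186852864000 · p^{19} = 3201186852864000 · 319479999370622926848/1978419655660313589123979 = 1022715173738237107931793611292672000/1978419655660313589123979.
Numerically: E[X] ≈ 5.169e+11.

E[X] = 3201186852864000 · (12/19)^{19} = 1022715173738237107931793611292672000/1978419655660313589123979 ≈ 5.169e+11.


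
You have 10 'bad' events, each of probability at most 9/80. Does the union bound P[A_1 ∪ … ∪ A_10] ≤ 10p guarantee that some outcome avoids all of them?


Union bound: P[∪_{i=1}^{10} A_i] ≤ Σ_i P[A_i] ≤ 10·p = 10·(9/80) = 9/8.
Numerically: 9/8 ≈ 1.12500.
Is 9/8 < 1? NO.
Since the bound 9/8 is ≥ 1, the union bound is uninformative here; it does NOT by itself certify existence.

10·p = 9/8 ≈ 1.12500; existence NOT certified by the union bound.


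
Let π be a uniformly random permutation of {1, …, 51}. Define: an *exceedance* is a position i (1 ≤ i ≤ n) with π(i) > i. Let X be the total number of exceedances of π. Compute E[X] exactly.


Write X = Σ_{i=1}^{51} X_i, where X_i = 1_{π(i) > i}.
For each fixed i, π(i) is uniform over {1, …, 51} (marginal of a uniform permutation), so P[π(i) > i] = (n − i)/n. Summing: Σ_{i=1}^{51} (n − i)/n = (0 + 1 + … + 50)/51 = 51(51 − 1)/(2·51) = (51 − 1)/2.
Hence E[X] = Σ_{i=1}^{51} (51 − i)/51 = 25 ≈ 25.000000.

E[X] = 25 = 25.000000.


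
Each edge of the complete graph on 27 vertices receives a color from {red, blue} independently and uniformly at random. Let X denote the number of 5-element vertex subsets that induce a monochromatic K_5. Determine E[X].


Let X = Σ_S X_S over the C(27, 5) = 80730 subsets S of size 5, where X_S = 1 if the K_5 on S is monochromatic.
For a fixed S, the K_5 on S has C(5, 2) = 10 edges. P[all 10 edges red] = (1/2)^10, and likewise for blue, so P[monochromatic] = 2·(1/2)^10 = 2^{1 − 10} = 1/512.
By linearity of expectation: E[X] = C(27, 5) · 2^{1 − 10} = 80730 · 1/512 = 40365/256.
Numerically: E[X] ≈ 157.67578.

E[X] = C(27,5)·2^(1−C(5,2)) = 40365/256 ≈ 157.67578.


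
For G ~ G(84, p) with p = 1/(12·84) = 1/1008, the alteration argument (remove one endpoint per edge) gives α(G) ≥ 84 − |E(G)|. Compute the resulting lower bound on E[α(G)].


E[|E(G)|] = C(84, 2)·p = 3486 · (1/1008) = 83/24.
E[α(G)] ≥ n − E[|E(G)|] = 84 − 83/24 = 1933/24.
Numerically: ≈ 80.5417.
(This is only a lower bound; the true E[α(G)] may be larger.)

E[α(G)] ≥ 1933/24 ≈ 80.5417.


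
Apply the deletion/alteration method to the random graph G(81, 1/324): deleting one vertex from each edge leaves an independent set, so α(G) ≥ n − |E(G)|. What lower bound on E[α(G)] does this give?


E[|E(G)|] = C(81, 2)·p = 3240 · (1/324) = 10.
E[α(G)] ≥ n − E[|E(G)|] = 81 − 10 = 71.
Numerically: ≈ 71.000.
(This is only a lower bound; the true E[α(G)] may be larger.)

E[α(G)] ≥ 71 ≈ 71.000.


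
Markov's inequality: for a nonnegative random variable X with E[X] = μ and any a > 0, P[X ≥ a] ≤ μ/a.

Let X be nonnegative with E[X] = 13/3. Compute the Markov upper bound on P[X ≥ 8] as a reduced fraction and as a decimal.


μ = E[X] = 13/3, a = 8.
Markov: P[X ≥ 8] ≤ μ/a = (13/3)/8 = 13/24.
Numerically: ≈ 0.542.
(Since a = 8 > μ = 4.333, the bound 13/24 is < 1 and informative.)

P[X ≥ 8] ≤ 13/24 ≈ 0.542.


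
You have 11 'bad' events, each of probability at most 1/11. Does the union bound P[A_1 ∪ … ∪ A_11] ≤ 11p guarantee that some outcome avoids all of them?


Union bound: P[∪_{i=1}^{11} A_i] ≤ Σ_i P[A_i] ≤ 11·p = 11·(1/11) = 1.
Numerically: 1 ≈ 1.000.
Is 1 < 1? NO.
Since the bound 1 is ≥ 1, the union bound is uninformative here; it does NOT by itself certify existence.

11·p = 1 ≈ 1.000; existence NOT certified by the union bound.


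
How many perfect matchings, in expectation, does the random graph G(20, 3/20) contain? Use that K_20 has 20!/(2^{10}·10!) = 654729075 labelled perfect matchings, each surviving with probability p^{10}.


K_20 has 20!/(2^{10}·10!) = 654729075 labelled perfect matchings.
For each such perfect matching H, let X_H = 1 if all 10 edges of H are present in G. Then P[X_H = 1] = p^{10} = (3/20)^{10} = 59049/10240000000000.
By linearity: E[X] = Σ_H E[X_H] = 654729075 · p^{10} = 654729075 · 59049/10240000000000 = 1546443885987/409600000000.
Numerically: E[X] ≈ 3.7755.

E[X] = 654729075 · (3/20)^{10} = 1546443885987/409600000000 ≈ 3.7755.


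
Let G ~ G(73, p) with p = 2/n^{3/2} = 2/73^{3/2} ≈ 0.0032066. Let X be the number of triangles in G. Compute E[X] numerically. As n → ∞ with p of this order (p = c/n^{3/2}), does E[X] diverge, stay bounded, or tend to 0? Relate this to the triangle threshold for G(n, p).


Number of potential triangles: C(73, 3) = 62196.
Each occurs with probability p³ ≈ (0.0032066)³ ≈ 3.2971379e-08.
By linearity: E[X] = C(73, 3)·p³ ≈ 62196 · 3.2971379e-08 ≈ 0.00205.
Since α = 3/2 > 1, p = c/n^{3/2} = o(1/n) is below the triangle threshold p ~ 1/n. Asymptotically E[X] ~ (c³/6)·n^{3(1−α)} = (2³/6)·n^{-1.5} → 0, so by Markov's inequality G has no triangles w.h.p.

E[X] ≈ 0.00205; in regime p = Θ(1/n^{3/2}) E[X] tends to 0 (below the triangle threshold p ~ 1/n).


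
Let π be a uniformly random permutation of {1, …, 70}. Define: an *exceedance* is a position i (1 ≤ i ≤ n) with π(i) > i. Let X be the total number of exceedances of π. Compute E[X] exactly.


Write X = Σ_{i=1}^{70} X_i, where X_i = 1_{π(i) > i}.
For each fixed i, π(i) is uniform over {1, …, 70} (marginal of a uniform permutation), so P[π(i) > i] = (n − i)/n. Summing: Σ_{i=1}^{70} (n − i)/n = (0 + 1 + … + 69)/70 = 70(70 − 1)/(2·70) = (70 − 1)/2.
Hence E[X] = Σ_{i=1}^{70} (70 − i)/70 = 69/2 ≈ 34.500000.

E[X] = 69/2 = 34.500000.


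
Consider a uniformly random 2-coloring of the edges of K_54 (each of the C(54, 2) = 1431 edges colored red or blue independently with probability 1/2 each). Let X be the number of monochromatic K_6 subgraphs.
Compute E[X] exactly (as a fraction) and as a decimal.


Let X = Σ_S X_S over the C(54, 6) = 25827165 subsets S of size 6, where X_S = 1 if the K_6 on S is monochromatic.
For a fixed S, the K_6 on S has C(6, 2) = 15 edges. P[all 15 edges red] = (1/2)^15, and likewise for blue, so P[monochromatic] = 2·(1/2)^15 = 2^{1 − 15} = 1/16384.
Summing: E[X] = C(54, 6) · 2^{1 − 15} = 25827165 · 1/16384 = 25827165/16384.
Numerically: E[X] ≈ 1576.365.

E[X] = C(54,6)·2^(1−C(6,2)) = 25827165/16384 ≈ 1576.365.


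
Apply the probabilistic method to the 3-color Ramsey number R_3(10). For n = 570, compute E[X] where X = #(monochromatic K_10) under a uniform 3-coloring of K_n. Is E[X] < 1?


E[X] = C(570, 10) · 3^{1 − 45} = 921524823451961408691 · 3^{−44} = 921524823451961408691/984770902183611232881.
As a reduced fraction: E[X] = 34130549016739311433/36472996377170786403 ≈ 0.936.
Is E[X] < 1? YES.
Since E[X] < 1, there exists a 3-coloring of K_{570} with no monochromatic K_10; hence R_3(10) > 570.

E[X] = 34130549016739311433/36472996377170786403 ≈ 0.936; E[X] < 1, so R_3(10) > 570.


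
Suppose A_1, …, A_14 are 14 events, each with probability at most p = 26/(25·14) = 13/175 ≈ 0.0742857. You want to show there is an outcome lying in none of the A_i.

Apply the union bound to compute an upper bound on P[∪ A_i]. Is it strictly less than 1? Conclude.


Union bound: P[∪_{i=1}^{14} A_i] ≤ Σ_i P[A_i] ≤ 14·p = 14·(13/175) = 26/25.
Numerically: 26/25 ≈ 1.0400000.
Is 26/25 < 1? NO.
Since the bound 26/25 is ≥ 1, the union bound is uninformative here; it does NOT by itself certify existence.

14·p = 26/25 ≈ 1.0400000; existence NOT certified by the union bound.


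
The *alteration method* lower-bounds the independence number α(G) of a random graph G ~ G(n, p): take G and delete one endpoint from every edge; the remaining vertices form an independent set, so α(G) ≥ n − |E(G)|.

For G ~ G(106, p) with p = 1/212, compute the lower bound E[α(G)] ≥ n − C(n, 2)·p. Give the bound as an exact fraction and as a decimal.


E[|E(G)|] = C(106, 2)·p = 5565 · (1/212) = 105/4.
E[α(G)] ≥ n − E[|E(G)|] = 106 − 105/4 = 319/4.
Numerically: ≈ 79.750.
(This is only a lower bound; the true E[α(G)] may be larger.)

E[α(G)] ≥ 319/4 ≈ 79.750.


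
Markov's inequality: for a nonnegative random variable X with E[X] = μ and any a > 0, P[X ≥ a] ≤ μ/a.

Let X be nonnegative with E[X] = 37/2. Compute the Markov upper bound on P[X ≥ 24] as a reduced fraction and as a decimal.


μ = E[X] = 37/2, a = 24.
Markov: P[X ≥ 24] ≤ μ/a = (37/2)/24 = 37/48.
Numerically: ≈ 0.7708.
(Since a = 24 > μ = 18.5000, the bound 37/48 is < 1 and informative.)

P[X ≥ 24] ≤ 37/48 ≈ 0.7708.


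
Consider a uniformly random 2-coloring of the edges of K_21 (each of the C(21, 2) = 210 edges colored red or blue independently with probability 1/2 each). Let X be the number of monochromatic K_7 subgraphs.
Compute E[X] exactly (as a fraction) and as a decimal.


Let X = Σ_S X_S over the C(21, 7) = 116280 subsets S of size 7, where X_S = 1 if the K_7 on S is monochromatic.
For a fixed S, the K_7 on S has C(7, 2) = 21 edges. P[all 21 edges red] = (1/2)^21, and likewise for blue, so P[monochromatic] = 2·(1/2)^21 = 2^{1 − 21} = 1/1048576.
Summing: E[X] = C(21, 7) · 2^{1 − 21} = 116280 · 1/1048576 = 14535/131072.
Numerically: E[X] ≈ 0.1109.

E[X] = C(21,7)·2^(1−C(7,2)) = 14535/131072 ≈ 0.1109.


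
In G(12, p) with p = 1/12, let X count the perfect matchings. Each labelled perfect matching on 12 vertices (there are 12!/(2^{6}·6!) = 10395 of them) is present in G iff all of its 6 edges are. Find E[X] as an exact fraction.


K_12 has 12!/(2^{6}·6!) = 10395 labelled perfect matchings.
For each such perfect matching H, let X_H = 1 if all 6 edges of H are present in G. Then P[X_H = 1] = p^{6} = (1/12)^{6} = 1/2985984.
Summing the indicators: E[X] = Σ_H E[X_H] = 10395 · p^{6} = 10395 · 1/2985984 = 385/110592.
Numerically: E[X] ≈ 0.0034813.

E[X] = 10395 · (1/12)^{6} = 385/110592 ≈ 0.0034813.


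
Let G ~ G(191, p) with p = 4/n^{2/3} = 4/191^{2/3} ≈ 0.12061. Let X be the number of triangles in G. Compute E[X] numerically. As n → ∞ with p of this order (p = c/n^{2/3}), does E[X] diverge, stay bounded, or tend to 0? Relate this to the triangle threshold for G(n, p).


Number of potential triangles: C(191, 3) = 1143135.
Each occurs with probability p³ ≈ (0.12061)³ ≈ 1.7543379e-03.
By linearity: E[X] = C(191, 3)·p³ ≈ 1143135 · 1.7543379e-03 ≈ 2005.44503.
Since α = 2/3 < 1, p = c/n^{2/3} ≫ 1/n is above the triangle threshold p ~ 1/n. Asymptotically E[X] ~ (c³/6)·n^{3(1−α)} = (4³/6)·n^{1} → ∞; triangles are abundant w.h.p.

E[X] ≈ 2005.44503; in regime p = Θ(1/n^{2/3}) E[X] diverges (above the triangle threshold p ~ 1/n).


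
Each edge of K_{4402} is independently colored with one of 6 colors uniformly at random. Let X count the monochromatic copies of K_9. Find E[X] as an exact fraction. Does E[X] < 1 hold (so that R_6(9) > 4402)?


E[X] = C(4402, 9) · 6^{1 − 36} = 1696419745356657449393393700 · 6^{−35} = 1696419745356657449393393700/1719070799748422591028658176.
As a reduced fraction: E[X] = 141368312113054787449449475/143255899979035215919054848 ≈ 0.986824.
Is E[X] < 1? YES.
Since E[X] < 1, there exists a 6-coloring of K_{4402} with no monochromatic K_9; hence R_6(9) > 4402.

E[X] = 141368312113054787449449475/143255899979035215919054848 ≈ 0.986824; E[X] < 1, so R_6(9) > 4402.


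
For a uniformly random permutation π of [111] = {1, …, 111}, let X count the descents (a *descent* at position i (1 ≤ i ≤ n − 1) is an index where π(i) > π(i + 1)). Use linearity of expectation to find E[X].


Write X = Σ X_I over i = 1, …, 110, with X_I the indicator of one descent.
There are 110 indicators.
For each fixed i, the pair (π(i), π(i+1)) is a uniformly random ordered pair of distinct values from {1, …, 111}; by symmetry P[π(i) > π(i+1)] = 1/2.
By linearity: E[X] = 110 · (1/2) = (111 − 1) · (1/2) = 55 ≈ 55.000.

E[X] = 55 = 55.000.


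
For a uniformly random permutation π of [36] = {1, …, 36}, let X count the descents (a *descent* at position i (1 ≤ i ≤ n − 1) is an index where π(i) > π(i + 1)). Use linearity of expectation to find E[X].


Write X = Σ X_I over i = 1, …, 35, with X_I the indicator of one descent.
There are 35 indicators.
For each fixed i, the pair (π(i), π(i+1)) is a uniformly random ordered pair of distinct values from {1, …, 36}; by symmetry P[π(i) > π(i+1)] = 1/2.
By linearity: E[X] = 35 · (1/2) = (36 − 1) · (1/2) = 35/2 ≈ 17.5000.

E[X] = 35/2 = 17.5000.


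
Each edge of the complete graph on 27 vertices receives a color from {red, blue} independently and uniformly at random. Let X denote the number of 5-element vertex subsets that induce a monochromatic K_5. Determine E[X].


Let X = Σ_S X_S over the C(27, 5) = 80730 subsets S of size 5, where X_S = 1 if the K_5 on S is monochromatic.
For a fixed S, the K_5 on S has C(5, 2) = 10 edges. P[all 10 edges red] = (1/2)^10, and likewise for blue, so P[monochromatic] = 2·(1/2)^10 = 2^{1 − 10} = 1/512.
By linearity of expectation: E[X] = C(27, 5) · 2^{1 − 10} = 80730 · 1/512 = 40365/256.
Numerically: E[X] ≈ 157.676.

E[X] = C(27,5)·2^(1−C(5,2)) = 40365/256 ≈ 157.676.


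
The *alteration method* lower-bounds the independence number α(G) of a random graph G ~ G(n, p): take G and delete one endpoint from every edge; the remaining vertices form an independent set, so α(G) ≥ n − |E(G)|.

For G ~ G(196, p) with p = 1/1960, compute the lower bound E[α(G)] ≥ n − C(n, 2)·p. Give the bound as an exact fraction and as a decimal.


E[|E(G)|] = C(196, 2)·p = 19110 · (1/1960) = 39/4.
E[α(G)] ≥ n − E[|E(G)|] = 196 − 39/4 = 745/4.
Numerically: ≈ 186.25000.
(This is only a lower bound; the true E[α(G)] may be larger.)

E[α(G)] ≥ 745/4 ≈ 186.25000.


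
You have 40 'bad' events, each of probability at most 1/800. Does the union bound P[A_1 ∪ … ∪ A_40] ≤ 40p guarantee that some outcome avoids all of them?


Union bound: P[∪_{i=1}^{40} A_i] ≤ Σ_i P[A_i] ≤ 40·p = 40·(1/800) = 1/20.
Numerically: 1/20 ≈ 0.050000.
Is 1/20 < 1? YES.
Since P[∪ A_i] ≤ 1/20 < 1, the complement has P[∩ A_i^c] ≥ 1 − 1/20 = 19/20 > 0, so some outcome avoids every A_i.

40·p = 1/20 ≈ 0.050000; existence CERTIFIED by the union bound.


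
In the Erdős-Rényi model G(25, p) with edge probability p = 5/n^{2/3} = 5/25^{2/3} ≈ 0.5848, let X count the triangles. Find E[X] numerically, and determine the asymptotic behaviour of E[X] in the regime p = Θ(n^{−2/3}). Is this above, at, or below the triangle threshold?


Number of potential triangles: C(25, 3) = 2300.
Each occurs with probability p³ ≈ (0.5848)³ ≈ 2.000000e-01.
By linearity: E[X] = C(25, 3)·p³ ≈ 2300 · 2.000000e-01 ≈ 460.0000.
Since α = 2/3 < 1, p = c/n^{2/3} ≫ 1/n is above the triangle threshold p ~ 1/n. Asymptotically E[X] ~ (c³/6)·n^{3(1−α)} = (5³/6)·n^{1} → ∞; triangles are abundant w.h.p.

E[X] ≈ 460.0000; in regime p = Θ(1/n^{2/3}) E[X] diverges (above the triangle threshold p ~ 1/n).
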